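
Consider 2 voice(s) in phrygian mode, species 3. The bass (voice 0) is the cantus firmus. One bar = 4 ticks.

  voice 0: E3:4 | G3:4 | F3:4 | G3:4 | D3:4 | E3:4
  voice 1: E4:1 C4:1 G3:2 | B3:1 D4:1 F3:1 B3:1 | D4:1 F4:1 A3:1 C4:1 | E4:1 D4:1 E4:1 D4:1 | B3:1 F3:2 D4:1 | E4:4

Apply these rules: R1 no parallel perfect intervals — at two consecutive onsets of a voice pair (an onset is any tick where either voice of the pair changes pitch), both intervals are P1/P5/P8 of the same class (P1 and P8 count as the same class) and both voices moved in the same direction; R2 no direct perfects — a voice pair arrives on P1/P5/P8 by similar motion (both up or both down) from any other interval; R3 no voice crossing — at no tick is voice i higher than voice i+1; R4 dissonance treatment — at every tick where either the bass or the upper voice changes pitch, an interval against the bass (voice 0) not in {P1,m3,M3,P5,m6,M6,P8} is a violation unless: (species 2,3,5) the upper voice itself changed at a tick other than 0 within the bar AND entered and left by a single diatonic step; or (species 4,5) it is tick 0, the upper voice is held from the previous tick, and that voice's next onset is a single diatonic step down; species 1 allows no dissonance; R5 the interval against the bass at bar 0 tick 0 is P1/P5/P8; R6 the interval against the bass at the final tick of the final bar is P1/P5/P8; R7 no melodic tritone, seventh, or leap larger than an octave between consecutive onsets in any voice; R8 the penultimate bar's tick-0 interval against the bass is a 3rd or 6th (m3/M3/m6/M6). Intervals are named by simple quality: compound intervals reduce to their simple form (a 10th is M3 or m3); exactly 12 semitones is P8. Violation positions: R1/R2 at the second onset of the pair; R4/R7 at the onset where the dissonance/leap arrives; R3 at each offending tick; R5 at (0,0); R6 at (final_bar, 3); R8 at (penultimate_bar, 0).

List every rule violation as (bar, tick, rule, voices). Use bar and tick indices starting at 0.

bar 0: v0=E3 v1=E4 downbeat P8
bar 1: v0=G3 v1=B3 downbeat M3
bar 2: v0=F3 v1=D4 downbeat M6
bar 3: v0=G3 v1=E4 downbeat M6
bar 4: v0=D3 v1=B3 downbeat M6
bar 5: v0=E3 v1=E4 downbeat P8
  -> R3 @ bar 1 tick 2 v(0, 1): G3 above F3
  -> R4 @ bar 1 tick 2 v(0, 1): G3/F3 M2 untreated
  -> R7 @ bar 1 tick 3 v(1,): F3->B3 leap 6st
  -> R7 @ bar 4 tick 1 v(1,): B3->F3 leap 6st
  -> R1 @ bar 5 tick 0 v(0, 1): D3/D4 P8 -> E3/E4 P8 similar

(1, 2, R3, (0, 1))
(1, 2, R4, (0, 1))
(1, 3, R7, (1,))
(4, 1, R7, (1,))
(5, 0, R1, (0, 1))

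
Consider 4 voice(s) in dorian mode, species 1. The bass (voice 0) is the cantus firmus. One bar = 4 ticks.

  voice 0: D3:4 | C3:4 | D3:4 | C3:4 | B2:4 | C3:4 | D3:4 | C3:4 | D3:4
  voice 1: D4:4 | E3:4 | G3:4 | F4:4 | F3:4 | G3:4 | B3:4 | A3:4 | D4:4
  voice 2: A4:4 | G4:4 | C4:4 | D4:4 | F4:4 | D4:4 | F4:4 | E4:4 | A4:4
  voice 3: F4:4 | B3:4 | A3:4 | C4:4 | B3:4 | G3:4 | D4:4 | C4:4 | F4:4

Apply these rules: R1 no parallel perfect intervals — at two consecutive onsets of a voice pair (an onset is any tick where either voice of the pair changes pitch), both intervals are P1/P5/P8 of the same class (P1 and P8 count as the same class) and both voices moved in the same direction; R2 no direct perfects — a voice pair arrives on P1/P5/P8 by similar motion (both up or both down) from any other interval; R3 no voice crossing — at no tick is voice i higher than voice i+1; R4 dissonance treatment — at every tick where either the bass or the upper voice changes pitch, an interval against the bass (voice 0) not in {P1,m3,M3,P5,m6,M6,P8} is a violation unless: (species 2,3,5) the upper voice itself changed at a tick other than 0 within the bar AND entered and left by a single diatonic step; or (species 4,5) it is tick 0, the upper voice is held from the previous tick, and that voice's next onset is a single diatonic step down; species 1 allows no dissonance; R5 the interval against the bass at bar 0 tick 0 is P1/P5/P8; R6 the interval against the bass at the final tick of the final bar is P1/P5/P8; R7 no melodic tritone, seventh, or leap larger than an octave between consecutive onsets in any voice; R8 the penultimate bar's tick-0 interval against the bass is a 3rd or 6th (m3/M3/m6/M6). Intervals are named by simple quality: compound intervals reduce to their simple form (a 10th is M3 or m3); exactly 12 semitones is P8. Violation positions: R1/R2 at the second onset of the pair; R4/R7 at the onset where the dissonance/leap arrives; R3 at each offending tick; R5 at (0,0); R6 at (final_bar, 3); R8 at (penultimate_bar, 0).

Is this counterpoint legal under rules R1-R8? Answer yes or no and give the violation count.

No (65 violations)

bar 0: v0=D3 v1=D4 v2=A4 v3=F4 (m3)
bar 1: v0=C3 v1=E3 v2=G4 v3=B3 (M7)
bar 2: v0=D3 v1=G3 v2=C4 v3=A3 (P5)
bar 3: v0=C3 v1=F4 v2=D4 v3=C4 (P8)
bar 4: v0=B2 v1=F3 v2=F4 v3=B3 (P8)
bar 5: v0=C3 v1=G3 v2=D4 v3=G3 (P5)
bar 6: v0=D3 v1=B3 v2=F4 v3=D4 (P8)
bar 7: v0=C3 v1=A3 v2=E4 v3=C4 (P8)
bar 8: v0=D3 v1=D4 v2=A4 v3=F4 (m3)
  R3 @ bar0.0: A4 above F4
  R5 @ bar0.0: opens on m3
  R3 @ bar0.1: A4 above F4
  R3 @ bar0.2: A4 above F4
  R3 @ bar0.3: A4 above F4
  R1 @ bar1.0: D3/A4 P5 -> C3/G4 P5 similar
  R2 @ bar1.0: D4/F4 m3 -> E3/B3 P5 similar
  R3 @ bar1.0: G4 above B3
  R4 @ bar1.0: C3/B3 M7 untreated
  R7 @ bar1.0: D4->E3 leap 10st
  R7 @ bar1.0: F4->B3 leap 6st
  R3 @ bar1.1: G4 above B3
  R3 @ bar1.2: G4 above B3
  R3 @ bar1.3: G4 above B3
  R3 @ bar2.0: C4 above A3
  R4 @ bar2.0: D3/G3 P4 untreated
  R4 @ bar2.0: D3/C4 m7 untreated
  R3 @ bar2.1: C4 above A3
  R3 @ bar2.2: C4 above A3
  R3 @ bar2.3: C4 above A3
  R3 @ bar3.0: F4 above D4
  R3 @ bar3.0: D4 above C4
  R4 @ bar3.0: C3/F4 P4 untreated
  R4 @ bar3.0: C3/D4 M2 untreated
  R7 @ bar3.0: G3->F4 leap 10st
  R3 @ bar3.1: F4 above D4
  R3 @ bar3.1: D4 above C4
  R3 @ bar3.2: F4 above D4
  R3 @ bar3.2: D4 above C4
  R3 @ bar3.3: F4 above D4
  R3 @ bar3.3: D4 above C4
  R1 @ bar4.0: C3/C4 P8 -> B2/B3 P8 similar
  R3 @ bar4.0: F4 above B3
  R4 @ bar4.0: B2/F3 TT untreated
  R4 @ bar4.0: B2/F4 TT untreated
  R3 @ bar4.1: F4 above B3
  R3 @ bar4.2: F4 above B3
  R3 @ bar4.3: F4 above B3
  R2 @ bar5.0: B2/F3 TT -> C3/G3 P5 similar
  R2 @ bar5.0: F4/B3 TT -> D4/G3 P5 similar
  R3 @ bar5.0: D4 above G3
  R4 @ bar5.0: C3/D4 M2 untreated
  R3 @ bar5.1: D4 above G3
  R3 @ bar5.2: D4 above G3
  R3 @ bar5.3: D4 above G3
  R2 @ bar6.0: C3/G3 P5 -> D3/D4 P8 similar
  R3 @ bar6.0: F4 above D4
  R3 @ bar6.1: F4 above D4
  R3 @ bar6.2: F4 above D4
  R3 @ bar6.3: F4 above D4
  R1 @ bar7.0: D3/D4 P8 -> C3/C4 P8 similar
  R2 @ bar7.0: B3/F4 TT -> A3/E4 P5 similar
  R3 @ bar7.0: E4 above C4
  R8 @ bar7.0: penult P8 not 3rd/6th
  R3 @ bar7.1: E4 above C4
  R3 @ bar7.2: E4 above C4
  R3 @ bar7.3: E4 above C4
  R1 @ bar8.0: A3/E4 P5 -> D4/A4 P5 similar
  R2 @ bar8.0: C3/A3 M6 -> D3/D4 P8 similar
  R2 @ bar8.0: C3/E4 M3 -> D3/A4 P5 similar
  R3 @ bar8.0: A4 above F4
  R3 @ bar8.1: A4 above F4
  R3 @ bar8.2: A4 above F4
  R3 @ bar8.3: A4 above F4
  R6 @ bar8.3: closes on m3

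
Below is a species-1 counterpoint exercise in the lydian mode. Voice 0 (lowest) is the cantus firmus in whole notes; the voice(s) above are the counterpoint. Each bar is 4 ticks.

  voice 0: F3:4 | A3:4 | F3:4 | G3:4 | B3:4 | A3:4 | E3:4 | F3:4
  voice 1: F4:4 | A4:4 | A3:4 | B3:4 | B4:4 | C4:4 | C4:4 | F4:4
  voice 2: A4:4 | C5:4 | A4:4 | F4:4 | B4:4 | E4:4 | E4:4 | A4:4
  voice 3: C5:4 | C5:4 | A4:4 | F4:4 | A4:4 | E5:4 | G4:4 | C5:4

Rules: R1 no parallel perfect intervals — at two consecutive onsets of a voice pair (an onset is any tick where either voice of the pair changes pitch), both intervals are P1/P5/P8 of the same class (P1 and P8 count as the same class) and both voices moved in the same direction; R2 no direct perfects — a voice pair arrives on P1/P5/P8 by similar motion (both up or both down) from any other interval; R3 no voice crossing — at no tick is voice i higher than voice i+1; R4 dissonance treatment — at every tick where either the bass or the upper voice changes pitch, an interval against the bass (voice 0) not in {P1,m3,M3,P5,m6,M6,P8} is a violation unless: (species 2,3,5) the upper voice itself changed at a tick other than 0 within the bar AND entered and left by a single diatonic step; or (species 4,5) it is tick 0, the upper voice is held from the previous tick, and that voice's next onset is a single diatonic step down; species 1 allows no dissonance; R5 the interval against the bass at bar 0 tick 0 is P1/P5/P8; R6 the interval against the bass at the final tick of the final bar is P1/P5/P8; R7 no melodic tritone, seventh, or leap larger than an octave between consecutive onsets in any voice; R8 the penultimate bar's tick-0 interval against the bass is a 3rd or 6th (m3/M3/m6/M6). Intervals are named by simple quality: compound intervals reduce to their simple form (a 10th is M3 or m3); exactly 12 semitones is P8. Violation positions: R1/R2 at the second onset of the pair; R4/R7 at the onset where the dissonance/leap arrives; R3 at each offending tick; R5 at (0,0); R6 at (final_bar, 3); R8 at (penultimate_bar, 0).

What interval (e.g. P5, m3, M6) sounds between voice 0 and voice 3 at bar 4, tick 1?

m7

voice 0=B3 voice 3=A4 -> m7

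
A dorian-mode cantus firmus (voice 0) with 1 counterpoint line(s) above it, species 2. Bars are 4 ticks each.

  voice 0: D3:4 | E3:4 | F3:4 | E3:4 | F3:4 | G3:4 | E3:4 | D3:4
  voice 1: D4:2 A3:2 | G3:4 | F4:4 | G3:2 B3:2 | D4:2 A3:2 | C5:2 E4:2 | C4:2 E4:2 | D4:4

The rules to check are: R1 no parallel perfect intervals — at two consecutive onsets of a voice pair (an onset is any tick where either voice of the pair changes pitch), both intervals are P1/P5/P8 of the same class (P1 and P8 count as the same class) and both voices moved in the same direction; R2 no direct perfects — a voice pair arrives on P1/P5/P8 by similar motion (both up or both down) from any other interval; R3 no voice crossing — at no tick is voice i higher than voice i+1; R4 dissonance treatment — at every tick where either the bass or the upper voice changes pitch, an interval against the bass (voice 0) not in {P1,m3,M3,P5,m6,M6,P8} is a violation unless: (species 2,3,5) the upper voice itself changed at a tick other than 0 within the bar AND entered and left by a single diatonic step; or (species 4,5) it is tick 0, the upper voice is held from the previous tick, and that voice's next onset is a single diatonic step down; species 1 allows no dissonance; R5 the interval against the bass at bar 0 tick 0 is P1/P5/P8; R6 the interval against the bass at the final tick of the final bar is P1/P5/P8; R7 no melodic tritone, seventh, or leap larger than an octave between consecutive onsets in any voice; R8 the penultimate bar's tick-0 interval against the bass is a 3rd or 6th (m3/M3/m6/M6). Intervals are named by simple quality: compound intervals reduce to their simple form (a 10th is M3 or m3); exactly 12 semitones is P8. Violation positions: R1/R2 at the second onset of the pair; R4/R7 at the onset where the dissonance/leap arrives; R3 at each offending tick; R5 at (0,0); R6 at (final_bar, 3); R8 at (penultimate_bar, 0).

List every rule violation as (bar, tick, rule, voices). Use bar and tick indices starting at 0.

(2, 0, R2, (0, 1))
(2, 0, R7, (1,))
(3, 0, R7, (1,))
(5, 0, R4, (0, 1))
(5, 0, R7, (1,))
(7, 0, R1, (0, 1))

bar 0: v0=D3 v1=D4 downbeat P8
bar 1: v0=E3 v1=G3 downbeat m3
bar 2: v0=F3 v1=F4 downbeat P8
bar 3: v0=E3 v1=G3 downbeat m3
bar 4: v0=F3 v1=D4 downbeat M6
bar 5: v0=G3 v1=C5 downbeat P4
bar 6: v0=E3 v1=C4 downbeat m6
bar 7: v0=D3 v1=D4 downbeat P8
  -> R2 @ bar 2 tick 0 v(0, 1): E3/G3 m3 -> F3/F4 P8 similar
  -> R7 @ bar 2 tick 0 v(1,): G3->F4 leap 10st
  -> R7 @ bar 3 tick 0 v(1,): F4->G3 leap 10st
  -> R4 @ bar 5 tick 0 v(0, 1): G3/C5 P4 untreated
  -> R7 @ bar 5 tick 0 v(1,): A3->C5 leap 15st
  -> R1 @ bar 7 tick 0 v(0, 1): E3/E4 P8 -> D3/D4 P8 similar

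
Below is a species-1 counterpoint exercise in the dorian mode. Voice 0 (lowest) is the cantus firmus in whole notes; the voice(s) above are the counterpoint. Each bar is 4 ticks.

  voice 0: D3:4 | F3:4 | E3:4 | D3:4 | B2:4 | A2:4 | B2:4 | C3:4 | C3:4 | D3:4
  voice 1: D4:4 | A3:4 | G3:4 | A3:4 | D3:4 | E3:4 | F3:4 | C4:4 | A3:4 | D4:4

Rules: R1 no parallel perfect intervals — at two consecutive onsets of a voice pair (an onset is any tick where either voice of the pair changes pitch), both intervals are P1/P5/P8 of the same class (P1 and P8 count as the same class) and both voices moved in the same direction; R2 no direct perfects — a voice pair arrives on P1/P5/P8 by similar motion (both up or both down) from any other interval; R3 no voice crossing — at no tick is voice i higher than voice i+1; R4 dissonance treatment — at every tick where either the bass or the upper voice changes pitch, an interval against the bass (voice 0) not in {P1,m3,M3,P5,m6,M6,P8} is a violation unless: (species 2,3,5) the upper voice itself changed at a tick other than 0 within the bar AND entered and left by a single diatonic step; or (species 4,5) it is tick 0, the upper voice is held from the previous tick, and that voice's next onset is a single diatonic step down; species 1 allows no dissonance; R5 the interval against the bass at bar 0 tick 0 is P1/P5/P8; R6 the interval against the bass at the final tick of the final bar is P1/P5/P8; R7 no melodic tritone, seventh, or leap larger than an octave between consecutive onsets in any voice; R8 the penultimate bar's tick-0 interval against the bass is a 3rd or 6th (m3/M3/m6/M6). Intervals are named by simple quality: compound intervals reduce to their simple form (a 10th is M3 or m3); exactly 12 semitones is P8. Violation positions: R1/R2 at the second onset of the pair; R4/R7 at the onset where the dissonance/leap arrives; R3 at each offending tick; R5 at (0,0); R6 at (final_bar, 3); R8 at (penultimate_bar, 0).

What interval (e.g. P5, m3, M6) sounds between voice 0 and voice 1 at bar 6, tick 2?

TT

voice 0=B2 voice 1=F3 -> TT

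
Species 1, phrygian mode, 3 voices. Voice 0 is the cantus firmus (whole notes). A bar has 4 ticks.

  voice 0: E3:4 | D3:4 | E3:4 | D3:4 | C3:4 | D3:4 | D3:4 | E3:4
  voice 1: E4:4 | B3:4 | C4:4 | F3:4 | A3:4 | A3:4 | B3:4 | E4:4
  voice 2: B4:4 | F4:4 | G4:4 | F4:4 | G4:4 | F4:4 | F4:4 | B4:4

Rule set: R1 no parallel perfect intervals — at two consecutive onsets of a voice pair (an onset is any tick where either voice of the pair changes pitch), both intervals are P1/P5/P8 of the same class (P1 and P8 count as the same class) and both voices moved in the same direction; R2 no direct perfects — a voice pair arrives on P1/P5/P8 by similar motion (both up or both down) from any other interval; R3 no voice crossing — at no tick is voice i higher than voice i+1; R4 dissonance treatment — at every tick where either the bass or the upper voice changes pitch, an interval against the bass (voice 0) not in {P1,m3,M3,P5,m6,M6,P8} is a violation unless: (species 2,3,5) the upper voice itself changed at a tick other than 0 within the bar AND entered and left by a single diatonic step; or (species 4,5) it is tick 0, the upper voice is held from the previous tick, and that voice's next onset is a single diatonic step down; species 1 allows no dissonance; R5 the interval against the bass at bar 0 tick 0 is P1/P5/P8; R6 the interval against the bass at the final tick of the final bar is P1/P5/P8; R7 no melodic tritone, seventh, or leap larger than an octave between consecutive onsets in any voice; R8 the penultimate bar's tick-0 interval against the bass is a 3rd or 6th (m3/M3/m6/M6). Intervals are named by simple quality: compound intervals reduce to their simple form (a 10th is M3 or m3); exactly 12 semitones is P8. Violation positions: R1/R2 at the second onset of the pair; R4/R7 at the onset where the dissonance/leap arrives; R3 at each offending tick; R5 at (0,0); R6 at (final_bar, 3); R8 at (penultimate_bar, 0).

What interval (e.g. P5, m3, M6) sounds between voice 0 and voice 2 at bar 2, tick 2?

m3

voice 0=E3 voice 2=G4 -> m3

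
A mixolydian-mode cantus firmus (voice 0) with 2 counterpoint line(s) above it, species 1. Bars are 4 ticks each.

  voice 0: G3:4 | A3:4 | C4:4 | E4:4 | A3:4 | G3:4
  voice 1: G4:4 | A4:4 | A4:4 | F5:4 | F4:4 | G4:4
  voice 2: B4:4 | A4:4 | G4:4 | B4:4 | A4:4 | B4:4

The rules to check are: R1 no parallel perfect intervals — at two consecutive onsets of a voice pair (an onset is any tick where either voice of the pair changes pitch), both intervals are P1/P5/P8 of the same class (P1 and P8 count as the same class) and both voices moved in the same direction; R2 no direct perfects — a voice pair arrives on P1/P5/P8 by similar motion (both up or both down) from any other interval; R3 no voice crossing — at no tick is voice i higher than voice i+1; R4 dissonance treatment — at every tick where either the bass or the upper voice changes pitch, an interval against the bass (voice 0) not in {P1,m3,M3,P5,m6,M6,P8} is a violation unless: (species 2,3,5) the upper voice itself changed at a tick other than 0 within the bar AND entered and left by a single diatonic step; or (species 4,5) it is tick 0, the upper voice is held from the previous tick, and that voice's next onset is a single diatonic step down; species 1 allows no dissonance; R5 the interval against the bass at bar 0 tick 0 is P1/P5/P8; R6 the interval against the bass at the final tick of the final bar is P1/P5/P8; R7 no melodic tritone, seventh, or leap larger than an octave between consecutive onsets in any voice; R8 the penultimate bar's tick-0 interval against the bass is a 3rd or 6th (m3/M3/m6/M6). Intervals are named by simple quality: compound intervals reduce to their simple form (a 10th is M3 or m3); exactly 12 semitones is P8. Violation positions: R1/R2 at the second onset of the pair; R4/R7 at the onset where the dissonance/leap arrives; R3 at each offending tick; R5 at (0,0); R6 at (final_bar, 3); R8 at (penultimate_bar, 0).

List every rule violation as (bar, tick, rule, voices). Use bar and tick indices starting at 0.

bar 0: v0=G3 v1=G4 v2=B4 downbeat M3
bar 1: v0=A3 v1=A4 v2=A4 downbeat P8
bar 2: v0=C4 v1=A4 v2=G4 downbeat P5
bar 3: v0=E4 v1=F5 v2=B4 downbeat P5
bar 4: v0=A3 v1=F4 v2=A4 downbeat P8
bar 5: v0=G3 v1=G4 v2=B4 downbeat M3
  -> R5 @ bar 0 tick 0 v(0, 2): opens on M3
  -> R1 @ bar 1 tick 0 v(0, 1): G3/G4 P8 -> A3/A4 P8 similar
  -> R3 @ bar 2 tick 0 v(1, 2): A4 above G4
  -> R3 @ bar 2 tick 1 v(1, 2): A4 above G4
  -> R3 @ bar 2 tick 2 v(1, 2): A4 above G4
  -> R3 @ bar 2 tick 3 v(1, 2): A4 above G4
  -> R1 @ bar 3 tick 0 v(0, 2): C4/G4 P5 -> E4/B4 P5 similar
  -> R3 @ bar 3 tick 0 v(1, 2): F5 above B4
  -> R4 @ bar 3 tick 0 v(0, 1): E4/F5 m2 untreated
  -> R3 @ bar 3 tick 1 v(1, 2): F5 above B4
  -> R3 @ bar 3 tick 2 v(1, 2): F5 above B4
  -> R3 @ bar 3 tick 3 v(1, 2): F5 above B4
  -> R2 @ bar 4 tick 0 v(0, 2): E4/B4 P5 -> A3/A4 P8 similar
  -> R8 @ bar 4 tick 0 v(0, 2): penult P8 not 3rd/6th
  -> R6 @ bar 5 tick 3 v(0, 2): closes on M3

(0, 0, R5, (0, 2))
(1, 0, R1, (0, 1))
(2, 0, R3, (1, 2))
(2, 1, R3, (1, 2))
(2, 2, R3, (1, 2))
(2, 3, R3, (1, 2))
(3, 0, R1, (0, 2))
(3, 0, R3, (1, 2))
(3, 0, R4, (0, 1))
(3, 1, R3, (1, 2))
(3, 2, R3, (1, 2))
(3, 3, R3, (1, 2))
(4, 0, R2, (0, 2))
(4, 0, R8, (0, 2))
(5, 3, R6, (0, 2))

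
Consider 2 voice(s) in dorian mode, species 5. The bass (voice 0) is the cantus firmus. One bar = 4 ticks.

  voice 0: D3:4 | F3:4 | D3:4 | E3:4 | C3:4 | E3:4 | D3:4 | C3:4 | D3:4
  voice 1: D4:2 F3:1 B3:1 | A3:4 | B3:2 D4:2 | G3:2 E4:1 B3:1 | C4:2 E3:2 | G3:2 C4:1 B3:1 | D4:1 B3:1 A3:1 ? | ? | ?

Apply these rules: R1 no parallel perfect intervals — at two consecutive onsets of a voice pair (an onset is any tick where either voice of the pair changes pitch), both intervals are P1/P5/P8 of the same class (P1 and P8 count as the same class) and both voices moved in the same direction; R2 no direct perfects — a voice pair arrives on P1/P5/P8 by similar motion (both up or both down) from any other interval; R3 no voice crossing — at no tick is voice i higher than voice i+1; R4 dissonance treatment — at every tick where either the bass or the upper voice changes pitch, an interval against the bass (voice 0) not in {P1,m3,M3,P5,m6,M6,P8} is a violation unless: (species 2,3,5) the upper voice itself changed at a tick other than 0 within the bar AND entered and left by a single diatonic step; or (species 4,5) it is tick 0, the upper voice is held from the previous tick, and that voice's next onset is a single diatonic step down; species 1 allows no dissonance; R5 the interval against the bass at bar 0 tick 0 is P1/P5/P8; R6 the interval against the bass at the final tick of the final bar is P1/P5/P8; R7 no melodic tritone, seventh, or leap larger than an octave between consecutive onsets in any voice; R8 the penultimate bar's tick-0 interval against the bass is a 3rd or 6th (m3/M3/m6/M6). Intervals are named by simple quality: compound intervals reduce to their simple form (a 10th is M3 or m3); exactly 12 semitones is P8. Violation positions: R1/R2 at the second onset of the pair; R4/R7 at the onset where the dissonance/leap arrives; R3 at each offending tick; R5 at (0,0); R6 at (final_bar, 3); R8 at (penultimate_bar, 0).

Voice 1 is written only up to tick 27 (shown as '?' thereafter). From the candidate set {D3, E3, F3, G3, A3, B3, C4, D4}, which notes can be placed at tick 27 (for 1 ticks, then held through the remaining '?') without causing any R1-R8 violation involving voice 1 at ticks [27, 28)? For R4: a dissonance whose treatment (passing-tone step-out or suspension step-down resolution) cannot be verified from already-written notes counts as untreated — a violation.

D3: legal
E3: violates R4
F3: legal
G3: violates R4
A3: legal
B3: legal
C4: violates R4
D4: legal

{A3, B3, D3, D4, F3}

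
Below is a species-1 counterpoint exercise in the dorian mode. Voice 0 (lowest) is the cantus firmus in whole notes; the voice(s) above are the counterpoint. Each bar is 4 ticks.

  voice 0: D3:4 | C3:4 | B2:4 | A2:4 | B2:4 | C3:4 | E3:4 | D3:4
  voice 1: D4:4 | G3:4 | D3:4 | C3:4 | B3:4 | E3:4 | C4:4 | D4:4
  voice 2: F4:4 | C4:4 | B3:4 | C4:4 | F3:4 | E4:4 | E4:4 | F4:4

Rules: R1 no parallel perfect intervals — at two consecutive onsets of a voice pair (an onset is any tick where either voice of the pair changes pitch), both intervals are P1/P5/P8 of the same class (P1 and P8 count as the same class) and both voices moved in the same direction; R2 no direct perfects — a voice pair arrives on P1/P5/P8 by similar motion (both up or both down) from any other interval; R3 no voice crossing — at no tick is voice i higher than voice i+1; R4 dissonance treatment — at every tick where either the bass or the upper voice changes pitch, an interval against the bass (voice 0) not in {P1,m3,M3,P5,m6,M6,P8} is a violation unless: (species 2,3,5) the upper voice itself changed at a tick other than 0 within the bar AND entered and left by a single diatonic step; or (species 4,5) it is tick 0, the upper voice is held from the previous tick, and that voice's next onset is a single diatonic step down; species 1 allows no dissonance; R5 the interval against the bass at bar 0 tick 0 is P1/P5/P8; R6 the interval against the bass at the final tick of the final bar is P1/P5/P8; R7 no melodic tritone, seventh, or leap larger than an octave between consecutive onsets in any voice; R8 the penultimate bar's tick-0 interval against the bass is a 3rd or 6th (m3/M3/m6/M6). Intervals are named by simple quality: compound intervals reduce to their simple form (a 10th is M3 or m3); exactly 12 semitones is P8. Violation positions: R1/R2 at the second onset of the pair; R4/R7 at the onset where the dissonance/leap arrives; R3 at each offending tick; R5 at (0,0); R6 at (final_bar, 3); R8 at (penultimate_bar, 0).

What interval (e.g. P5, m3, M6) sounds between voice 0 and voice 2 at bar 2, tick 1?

voice 0=B2 voice 2=B3 -> P8

P8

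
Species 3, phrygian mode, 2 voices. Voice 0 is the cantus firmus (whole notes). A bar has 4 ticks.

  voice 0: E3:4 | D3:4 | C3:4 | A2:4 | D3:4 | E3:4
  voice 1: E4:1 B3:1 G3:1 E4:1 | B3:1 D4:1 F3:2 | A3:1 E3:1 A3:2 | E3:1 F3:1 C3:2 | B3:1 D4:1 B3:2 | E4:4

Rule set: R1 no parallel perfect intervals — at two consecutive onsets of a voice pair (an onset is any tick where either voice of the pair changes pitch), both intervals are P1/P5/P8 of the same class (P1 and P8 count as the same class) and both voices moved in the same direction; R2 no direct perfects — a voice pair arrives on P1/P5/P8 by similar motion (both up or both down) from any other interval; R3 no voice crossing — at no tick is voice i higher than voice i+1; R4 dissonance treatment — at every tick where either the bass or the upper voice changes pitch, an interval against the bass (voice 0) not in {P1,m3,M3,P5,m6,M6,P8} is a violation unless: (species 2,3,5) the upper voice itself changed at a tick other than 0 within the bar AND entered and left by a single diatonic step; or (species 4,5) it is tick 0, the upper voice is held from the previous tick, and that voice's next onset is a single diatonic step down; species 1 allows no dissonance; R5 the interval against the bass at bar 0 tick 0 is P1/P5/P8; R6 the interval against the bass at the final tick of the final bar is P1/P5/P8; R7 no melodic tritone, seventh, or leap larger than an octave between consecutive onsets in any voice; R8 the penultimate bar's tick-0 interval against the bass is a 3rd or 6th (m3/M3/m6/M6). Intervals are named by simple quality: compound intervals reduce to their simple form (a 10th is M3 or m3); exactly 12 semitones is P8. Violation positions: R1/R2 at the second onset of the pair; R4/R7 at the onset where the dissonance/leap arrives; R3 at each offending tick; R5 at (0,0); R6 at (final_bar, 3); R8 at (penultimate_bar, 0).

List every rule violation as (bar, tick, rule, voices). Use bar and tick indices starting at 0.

bar 0: v0=E3 v1=E4 downbeat P8
bar 1: v0=D3 v1=B3 downbeat M6
bar 2: v0=C3 v1=A3 downbeat M6
bar 3: v0=A2 v1=E3 downbeat P5
bar 4: v0=D3 v1=B3 downbeat M6
bar 5: v0=E3 v1=E4 downbeat P8
  -> R2 @ bar 3 tick 0 v(0, 1): C3/A3 M6 -> A2/E3 P5 similar
  -> R7 @ bar 4 tick 0 v(1,): C3->B3 leap 11st
  -> R2 @ bar 5 tick 0 v(0, 1): D3/B3 M6 -> E3/E4 P8 similar

(3, 0, R2, (0, 1))
(4, 0, R7, (1,))
(5, 0, R2, (0, 1))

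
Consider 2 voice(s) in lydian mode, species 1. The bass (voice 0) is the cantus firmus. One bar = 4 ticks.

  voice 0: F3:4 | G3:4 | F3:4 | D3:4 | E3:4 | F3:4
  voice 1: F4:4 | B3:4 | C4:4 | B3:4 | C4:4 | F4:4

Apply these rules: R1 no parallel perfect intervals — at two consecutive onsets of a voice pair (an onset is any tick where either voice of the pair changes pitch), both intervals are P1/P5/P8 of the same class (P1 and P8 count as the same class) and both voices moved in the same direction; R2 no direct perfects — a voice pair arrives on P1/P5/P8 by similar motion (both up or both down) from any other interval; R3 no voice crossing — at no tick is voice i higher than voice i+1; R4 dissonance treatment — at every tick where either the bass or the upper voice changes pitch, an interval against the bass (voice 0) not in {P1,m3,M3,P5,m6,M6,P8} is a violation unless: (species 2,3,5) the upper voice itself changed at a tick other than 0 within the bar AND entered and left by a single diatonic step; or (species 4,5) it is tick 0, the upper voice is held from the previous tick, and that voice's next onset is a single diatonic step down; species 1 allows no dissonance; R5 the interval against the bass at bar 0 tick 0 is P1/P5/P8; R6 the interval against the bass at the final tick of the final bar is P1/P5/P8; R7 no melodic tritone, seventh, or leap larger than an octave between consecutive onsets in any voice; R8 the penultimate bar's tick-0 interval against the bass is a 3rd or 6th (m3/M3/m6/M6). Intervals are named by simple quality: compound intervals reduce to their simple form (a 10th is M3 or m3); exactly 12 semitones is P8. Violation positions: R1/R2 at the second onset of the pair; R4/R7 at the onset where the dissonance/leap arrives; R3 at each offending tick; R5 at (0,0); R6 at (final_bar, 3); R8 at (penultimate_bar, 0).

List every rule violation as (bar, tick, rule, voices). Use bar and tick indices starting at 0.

bar 0: v0=F3 v1=F4 downbeat P8
bar 1: v0=G3 v1=B3 downbeat M3
bar 2: v0=F3 v1=C4 downbeat P5
bar 3: v0=D3 v1=B3 downbeat M6
bar 4: v0=E3 v1=C4 downbeat m6
bar 5: v0=F3 v1=F4 downbeat P8
  -> R7 @ bar 1 tick 0 v(1,): F4->B3 leap 6st
  -> R2 @ bar 5 tick 0 v(0, 1): E3/C4 m6 -> F3/F4 P8 similar

(1, 0, R7, (1,))
(5, 0, R2, (0, 1))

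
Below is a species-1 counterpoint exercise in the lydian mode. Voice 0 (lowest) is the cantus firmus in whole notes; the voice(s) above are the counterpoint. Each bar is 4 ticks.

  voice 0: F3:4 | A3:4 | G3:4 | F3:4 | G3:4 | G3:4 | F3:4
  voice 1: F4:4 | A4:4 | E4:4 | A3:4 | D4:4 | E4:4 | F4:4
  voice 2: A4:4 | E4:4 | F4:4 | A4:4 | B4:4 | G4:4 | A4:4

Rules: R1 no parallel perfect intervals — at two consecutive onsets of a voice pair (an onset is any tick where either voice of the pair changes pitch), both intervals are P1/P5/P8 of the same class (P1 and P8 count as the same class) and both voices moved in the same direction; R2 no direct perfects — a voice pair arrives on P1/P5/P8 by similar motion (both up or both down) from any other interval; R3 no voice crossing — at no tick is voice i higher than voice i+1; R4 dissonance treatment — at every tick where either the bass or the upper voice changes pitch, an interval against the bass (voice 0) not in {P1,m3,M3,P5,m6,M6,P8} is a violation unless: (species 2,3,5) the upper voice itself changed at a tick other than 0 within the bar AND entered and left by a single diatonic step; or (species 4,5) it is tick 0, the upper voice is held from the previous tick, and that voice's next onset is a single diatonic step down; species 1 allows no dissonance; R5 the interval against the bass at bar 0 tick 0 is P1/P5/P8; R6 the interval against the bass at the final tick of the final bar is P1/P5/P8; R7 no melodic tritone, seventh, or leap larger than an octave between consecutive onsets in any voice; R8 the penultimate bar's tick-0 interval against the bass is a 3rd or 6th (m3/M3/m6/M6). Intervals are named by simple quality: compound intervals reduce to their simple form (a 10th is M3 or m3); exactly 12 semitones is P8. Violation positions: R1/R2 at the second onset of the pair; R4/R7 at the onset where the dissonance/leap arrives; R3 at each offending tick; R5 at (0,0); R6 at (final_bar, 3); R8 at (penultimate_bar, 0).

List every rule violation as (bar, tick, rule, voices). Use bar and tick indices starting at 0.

bar 0: v0=F3 v1=F4 v2=A4 downbeat M3
bar 1: v0=A3 v1=A4 v2=E4 downbeat P5
bar 2: v0=G3 v1=E4 v2=F4 downbeat m7
bar 3: v0=F3 v1=A3 v2=A4 downbeat M3
bar 4: v0=G3 v1=D4 v2=B4 downbeat M3
bar 5: v0=G3 v1=E4 v2=G4 downbeat P8
bar 6: v0=F3 v1=F4 v2=A4 downbeat M3
  -> R5 @ bar 0 tick 0 v(0, 2): opens on M3
  -> R1 @ bar 1 tick 0 v(0, 1): F3/F4 P8 -> A3/A4 P8 similar
  -> R3 @ bar 1 tick 0 v(1, 2): A4 above E4
  -> R3 @ bar 1 tick 1 v(1, 2): A4 above E4
  -> R3 @ bar 1 tick 2 v(1, 2): A4 above E4
  -> R3 @ bar 1 tick 3 v(1, 2): A4 above E4
  -> R4 @ bar 2 tick 0 v(0, 2): G3/F4 m7 untreated
  -> R2 @ bar 4 tick 0 v(0, 1): F3/A3 M3 -> G3/D4 P5 similar
  -> R8 @ bar 5 tick 0 v(0, 2): penult P8 not 3rd/6th
  -> R6 @ bar 6 tick 3 v(0, 2): closes on M3

(0, 0, R5, (0, 2))
(1, 0, R1, (0, 1))
(1, 0, R3, (1, 2))
(1, 1, R3, (1, 2))
(1, 2, R3, (1, 2))
(1, 3, R3, (1, 2))
(2, 0, R4, (0, 2))
(4, 0, R2, (0, 1))
(5, 0, R8, (0, 2))
(6, 3, R6, (0, 2))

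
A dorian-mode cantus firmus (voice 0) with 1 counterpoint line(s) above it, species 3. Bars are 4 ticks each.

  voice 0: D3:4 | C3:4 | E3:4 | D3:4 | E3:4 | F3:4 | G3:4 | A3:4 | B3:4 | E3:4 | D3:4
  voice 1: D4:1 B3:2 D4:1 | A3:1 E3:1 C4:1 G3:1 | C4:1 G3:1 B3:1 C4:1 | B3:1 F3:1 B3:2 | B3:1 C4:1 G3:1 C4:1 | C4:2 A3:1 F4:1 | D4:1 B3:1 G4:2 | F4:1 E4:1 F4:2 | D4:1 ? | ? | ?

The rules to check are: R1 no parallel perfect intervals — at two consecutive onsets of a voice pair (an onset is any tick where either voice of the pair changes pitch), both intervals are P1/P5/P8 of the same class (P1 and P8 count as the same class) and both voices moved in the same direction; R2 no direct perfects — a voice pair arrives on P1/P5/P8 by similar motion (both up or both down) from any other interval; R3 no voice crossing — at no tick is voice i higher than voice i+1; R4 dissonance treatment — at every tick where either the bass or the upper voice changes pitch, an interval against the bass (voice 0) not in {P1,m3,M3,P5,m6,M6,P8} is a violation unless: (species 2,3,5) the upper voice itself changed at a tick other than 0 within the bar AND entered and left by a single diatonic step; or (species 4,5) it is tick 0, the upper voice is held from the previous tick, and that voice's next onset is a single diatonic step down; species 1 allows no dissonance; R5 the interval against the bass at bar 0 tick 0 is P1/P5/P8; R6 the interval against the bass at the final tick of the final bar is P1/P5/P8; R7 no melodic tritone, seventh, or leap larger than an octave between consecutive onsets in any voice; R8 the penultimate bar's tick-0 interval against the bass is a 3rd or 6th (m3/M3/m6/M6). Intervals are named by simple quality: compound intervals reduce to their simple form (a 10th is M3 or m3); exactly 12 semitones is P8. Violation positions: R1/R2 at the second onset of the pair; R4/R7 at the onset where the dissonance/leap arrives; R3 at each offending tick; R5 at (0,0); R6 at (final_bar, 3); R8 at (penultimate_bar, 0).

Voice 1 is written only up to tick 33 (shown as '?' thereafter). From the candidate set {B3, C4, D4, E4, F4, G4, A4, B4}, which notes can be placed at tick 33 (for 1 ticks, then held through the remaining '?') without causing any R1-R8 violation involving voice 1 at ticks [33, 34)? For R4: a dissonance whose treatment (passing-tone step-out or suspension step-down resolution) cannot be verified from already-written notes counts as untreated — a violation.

{B3, B4, D4, G4}

B3: legal
C4: violates R4
D4: legal
E4: violates R4
F4: violates R4
G4: legal
A4: violates R4
B4: legal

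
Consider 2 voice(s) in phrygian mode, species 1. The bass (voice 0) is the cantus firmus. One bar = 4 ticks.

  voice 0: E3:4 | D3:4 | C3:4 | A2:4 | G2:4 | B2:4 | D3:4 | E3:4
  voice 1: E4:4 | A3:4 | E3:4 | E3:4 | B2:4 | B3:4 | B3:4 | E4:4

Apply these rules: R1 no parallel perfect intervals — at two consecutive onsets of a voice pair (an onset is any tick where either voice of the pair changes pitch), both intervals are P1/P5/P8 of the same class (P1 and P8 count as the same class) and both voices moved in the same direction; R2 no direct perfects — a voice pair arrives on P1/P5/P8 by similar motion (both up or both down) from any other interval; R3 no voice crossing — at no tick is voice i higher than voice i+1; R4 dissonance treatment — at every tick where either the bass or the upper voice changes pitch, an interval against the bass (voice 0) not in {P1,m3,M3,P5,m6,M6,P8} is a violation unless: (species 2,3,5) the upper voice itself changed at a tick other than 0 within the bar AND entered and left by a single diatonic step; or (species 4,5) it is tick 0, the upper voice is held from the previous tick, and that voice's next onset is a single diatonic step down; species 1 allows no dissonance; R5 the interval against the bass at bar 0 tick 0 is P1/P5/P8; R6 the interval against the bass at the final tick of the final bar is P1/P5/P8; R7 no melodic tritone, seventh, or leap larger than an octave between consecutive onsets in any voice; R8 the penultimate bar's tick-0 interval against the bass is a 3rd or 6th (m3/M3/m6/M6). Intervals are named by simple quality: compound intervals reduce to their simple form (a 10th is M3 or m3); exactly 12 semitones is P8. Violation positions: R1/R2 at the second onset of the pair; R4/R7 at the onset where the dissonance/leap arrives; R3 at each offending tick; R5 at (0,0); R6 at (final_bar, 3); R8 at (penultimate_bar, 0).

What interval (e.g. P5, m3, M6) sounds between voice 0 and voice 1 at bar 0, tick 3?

P8

voice 0=E3 voice 1=E4 -> P8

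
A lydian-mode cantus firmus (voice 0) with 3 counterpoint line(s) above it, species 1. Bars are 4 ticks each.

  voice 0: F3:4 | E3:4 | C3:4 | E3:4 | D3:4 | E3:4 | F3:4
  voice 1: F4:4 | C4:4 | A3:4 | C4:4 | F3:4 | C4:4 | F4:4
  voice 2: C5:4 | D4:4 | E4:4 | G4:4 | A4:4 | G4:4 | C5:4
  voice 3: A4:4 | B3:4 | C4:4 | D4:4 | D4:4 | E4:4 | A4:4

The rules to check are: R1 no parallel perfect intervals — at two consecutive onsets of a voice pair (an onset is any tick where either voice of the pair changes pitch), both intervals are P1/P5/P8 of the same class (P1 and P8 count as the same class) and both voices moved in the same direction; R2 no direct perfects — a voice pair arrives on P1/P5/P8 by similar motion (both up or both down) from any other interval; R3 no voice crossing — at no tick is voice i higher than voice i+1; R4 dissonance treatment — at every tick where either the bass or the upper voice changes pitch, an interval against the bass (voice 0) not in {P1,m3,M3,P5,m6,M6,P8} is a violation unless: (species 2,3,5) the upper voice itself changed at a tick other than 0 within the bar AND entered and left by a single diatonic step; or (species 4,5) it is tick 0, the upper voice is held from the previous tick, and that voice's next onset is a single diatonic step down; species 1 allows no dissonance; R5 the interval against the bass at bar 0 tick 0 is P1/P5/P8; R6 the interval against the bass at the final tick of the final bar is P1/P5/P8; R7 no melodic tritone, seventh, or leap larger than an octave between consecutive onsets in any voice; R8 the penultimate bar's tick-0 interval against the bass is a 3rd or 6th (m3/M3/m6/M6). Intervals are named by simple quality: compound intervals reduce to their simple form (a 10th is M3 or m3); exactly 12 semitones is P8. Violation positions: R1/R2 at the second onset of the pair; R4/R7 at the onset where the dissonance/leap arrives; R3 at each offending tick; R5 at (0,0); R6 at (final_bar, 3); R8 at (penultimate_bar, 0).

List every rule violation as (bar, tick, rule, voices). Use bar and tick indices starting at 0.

bar 0: v0=F3 v1=F4 v2=C5 v3=A4 downbeat M3
bar 1: v0=E3 v1=C4 v2=D4 v3=B3 downbeat P5
bar 2: v0=C3 v1=A3 v2=E4 v3=C4 downbeat P8
bar 3: v0=E3 v1=C4 v2=G4 v3=D4 downbeat m7
bar 4: v0=D3 v1=F3 v2=A4 v3=D4 downbeat P8
bar 5: v0=E3 v1=C4 v2=G4 v3=E4 downbeat P8
bar 6: v0=F3 v1=F4 v2=C5 v3=A4 downbeat M3
  -> R3 @ bar 0 tick 0 v(2, 3): C5 above A4
  -> R5 @ bar 0 tick 0 v(0, 3): opens on M3
  -> R3 @ bar 0 tick 1 v(2, 3): C5 above A4
  -> R3 @ bar 0 tick 2 v(2, 3): C5 above A4
  -> R3 @ bar 0 tick 3 v(2, 3): C5 above A4
  -> R2 @ bar 1 tick 0 v(0, 3): F3/A4 M3 -> E3/B3 P5 similar
  -> R3 @ bar 1 tick 0 v(2, 3): D4 above B3
  -> R4 @ bar 1 tick 0 v(0, 2): E3/D4 m7 untreated
  -> R7 @ bar 1 tick 0 v(2,): C5->D4 leap 10st
  -> R7 @ bar 1 tick 0 v(3,): A4->B3 leap 10st
  -> R3 @ bar 1 tick 1 v(2, 3): D4 above B3
  -> R3 @ bar 1 tick 2 v(2, 3): D4 above B3
  -> R3 @ bar 1 tick 3 v(2, 3): D4 above B3
  -> R3 @ bar 2 tick 0 v(2, 3): E4 above C4
  -> R3 @ bar 2 tick 1 v(2, 3): E4 above C4
  -> R3 @ bar 2 tick 2 v(2, 3): E4 above C4
  -> R3 @ bar 2 tick 3 v(2, 3): E4 above C4
  -> R1 @ bar 3 tick 0 v(1, 2): A3/E4 P5 -> C4/G4 P5 similar
  -> R3 @ bar 3 tick 0 v(2, 3): G4 above D4
  -> R4 @ bar 3 tick 0 v(0, 3): E3/D4 m7 untreated
  -> R3 @ bar 3 tick 1 v(2, 3): G4 above D4
  -> R3 @ bar 3 tick 2 v(2, 3): G4 above D4
  -> R3 @ bar 3 tick 3 v(2, 3): G4 above D4
  -> R3 @ bar 4 tick 0 v(2, 3): A4 above D4
  -> R3 @ bar 4 tick 1 v(2, 3): A4 above D4
  -> R3 @ bar 4 tick 2 v(2, 3): A4 above D4
  -> R3 @ bar 4 tick 3 v(2, 3): A4 above D4
  -> R1 @ bar 5 tick 0 v(0, 3): D3/D4 P8 -> E3/E4 P8 similar
  -> R3 @ bar 5 tick 0 v(2, 3): G4 above E4
  -> R8 @ bar 5 tick 0 v(0, 3): penult P8 not 3rd/6th
  -> R3 @ bar 5 tick 1 v(2, 3): G4 above E4
  -> R3 @ bar 5 tick 2 v(2, 3): G4 above E4
  -> R3 @ bar 5 tick 3 v(2, 3): G4 above E4
  -> R1 @ bar 6 tick 0 v(1, 2): C4/G4 P5 -> F4/C5 P5 similar
  -> R2 @ bar 6 tick 0 v(0, 1): E3/C4 m6 -> F3/F4 P8 similar
  -> R2 @ bar 6 tick 0 v(0, 2): E3/G4 m3 -> F3/C5 P5 similar
  -> R3 @ bar 6 tick 0 v(2, 3): C5 above A4
  -> R3 @ bar 6 tick 1 v(2, 3): C5 above A4
  -> R3 @ bar 6 tick 2 v(2, 3): C5 above A4
  -> R3 @ bar 6 tick 3 v(2, 3): C5 above A4
  -> R6 @ bar 6 tick 3 v(0, 3): closes on M3

(0, 0, R3, (2, 3))
(0, 0, R5, (0, 3))
(0, 1, R3, (2, 3))
(0, 2, R3, (2, 3))
(0, 3, R3, (2, 3))
(1, 0, R2, (0, 3))
(1, 0, R3, (2, 3))
(1, 0, R4, (0, 2))
(1, 0, R7, (2,))
(1, 0, R7, (3,))
(1, 1, R3, (2, 3))
(1, 2, R3, (2, 3))
(1, 3, R3, (2, 3))
(2, 0, R3, (2, 3))
(2, 1, R3, (2, 3))
(2, 2, R3, (2, 3))
(2, 3, R3, (2, 3))
(3, 0, R1, (1, 2))
(3, 0, R3, (2, 3))
(3, 0, R4, (0, 3))
(3, 1, R3, (2, 3))
(3, 2, R3, (2, 3))
(3, 3, R3, (2, 3))
(4, 0, R3, (2, 3))
(4, 1, R3, (2, 3))
(4, 2, R3, (2, 3))
(4, 3, R3, (2, 3))
(5, 0, R1, (0, 3))
(5, 0, R3, (2, 3))
(5, 0, R8, (0, 3))
(5, 1, R3, (2, 3))
(5, 2, R3, (2, 3))
(5, 3, R3, (2, 3))
(6, 0, R1, (1, 2))
(6, 0, R2, (0, 1))
(6, 0, R2, (0, 2))
(6, 0, R3, (2, 3))
(6, 1, R3, (2, 3))
(6, 2, R3, (2, 3))
(6, 3, R3, (2, 3))
(6, 3, R6, (0, 3))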